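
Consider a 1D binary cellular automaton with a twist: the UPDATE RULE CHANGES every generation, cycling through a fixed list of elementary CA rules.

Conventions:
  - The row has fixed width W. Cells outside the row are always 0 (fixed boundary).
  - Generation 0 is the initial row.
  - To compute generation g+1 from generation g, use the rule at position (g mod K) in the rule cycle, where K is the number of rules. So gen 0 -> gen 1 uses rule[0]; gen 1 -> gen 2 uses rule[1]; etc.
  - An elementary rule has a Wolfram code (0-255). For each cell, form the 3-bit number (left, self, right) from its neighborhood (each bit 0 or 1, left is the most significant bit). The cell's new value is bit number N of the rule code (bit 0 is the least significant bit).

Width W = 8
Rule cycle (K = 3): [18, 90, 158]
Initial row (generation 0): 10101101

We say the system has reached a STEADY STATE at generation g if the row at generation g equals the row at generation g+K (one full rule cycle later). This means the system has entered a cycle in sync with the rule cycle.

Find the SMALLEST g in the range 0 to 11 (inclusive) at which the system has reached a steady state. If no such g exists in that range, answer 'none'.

Answer: 1

Derivation:
Gen 0: 10101101
Gen 1 (rule 18): 00000000
Gen 2 (rule 90): 00000000
Gen 3 (rule 158): 00000000
Gen 4 (rule 18): 00000000
Gen 5 (rule 90): 00000000
Gen 6 (rule 158): 00000000
Gen 7 (rule 18): 00000000
Gen 8 (rule 90): 00000000
Gen 9 (rule 158): 00000000
Gen 10 (rule 18): 00000000
Gen 11 (rule 90): 00000000
Gen 12 (rule 158): 00000000
Gen 13 (rule 18): 00000000
Gen 14 (rule 90): 00000000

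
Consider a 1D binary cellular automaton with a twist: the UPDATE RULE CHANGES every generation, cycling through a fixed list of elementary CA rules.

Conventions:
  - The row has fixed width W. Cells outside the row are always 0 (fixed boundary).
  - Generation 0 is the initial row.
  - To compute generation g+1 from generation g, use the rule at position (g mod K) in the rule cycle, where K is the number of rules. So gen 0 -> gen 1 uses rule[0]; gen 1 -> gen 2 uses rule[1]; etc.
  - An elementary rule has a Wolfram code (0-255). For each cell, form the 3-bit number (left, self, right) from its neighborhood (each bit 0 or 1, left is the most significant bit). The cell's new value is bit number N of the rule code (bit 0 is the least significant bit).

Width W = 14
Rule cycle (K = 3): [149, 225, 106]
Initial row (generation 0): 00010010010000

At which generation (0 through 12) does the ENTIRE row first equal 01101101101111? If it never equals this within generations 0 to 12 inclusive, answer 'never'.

Gen 0: 00010010010000
Gen 1 (rule 149): 11011011011111
Gen 2 (rule 225): 01101101101111
Gen 3 (rule 106): 11111111111001
Gen 4 (rule 149): 01111111110101
Gen 5 (rule 225): 00111111111010
Gen 6 (rule 106): 01100000001100
Gen 7 (rule 149): 00011111100011
Gen 8 (rule 225): 11001111101001
Gen 9 (rule 106): 11011000110010
Gen 10 (rule 149): 00000110001011
Gen 11 (rule 225): 11110010100101
Gen 12 (rule 106): 10010101001010

Answer: 2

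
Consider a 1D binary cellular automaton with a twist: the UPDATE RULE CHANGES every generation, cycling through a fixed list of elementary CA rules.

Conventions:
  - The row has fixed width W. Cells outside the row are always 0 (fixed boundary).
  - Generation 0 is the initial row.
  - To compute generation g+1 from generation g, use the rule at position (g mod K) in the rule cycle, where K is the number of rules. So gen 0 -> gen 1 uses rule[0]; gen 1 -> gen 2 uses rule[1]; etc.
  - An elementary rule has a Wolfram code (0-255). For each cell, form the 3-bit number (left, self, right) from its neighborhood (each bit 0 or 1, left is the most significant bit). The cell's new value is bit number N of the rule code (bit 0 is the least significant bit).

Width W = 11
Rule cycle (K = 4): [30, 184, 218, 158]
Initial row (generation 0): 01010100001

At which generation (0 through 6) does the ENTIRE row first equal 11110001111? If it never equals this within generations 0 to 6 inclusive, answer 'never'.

Answer: never

Derivation:
Gen 0: 01010100001
Gen 1 (rule 30): 11010110011
Gen 2 (rule 184): 10101101010
Gen 3 (rule 218): 00001100001
Gen 4 (rule 158): 00011010011
Gen 5 (rule 30): 00110011110
Gen 6 (rule 184): 00101011101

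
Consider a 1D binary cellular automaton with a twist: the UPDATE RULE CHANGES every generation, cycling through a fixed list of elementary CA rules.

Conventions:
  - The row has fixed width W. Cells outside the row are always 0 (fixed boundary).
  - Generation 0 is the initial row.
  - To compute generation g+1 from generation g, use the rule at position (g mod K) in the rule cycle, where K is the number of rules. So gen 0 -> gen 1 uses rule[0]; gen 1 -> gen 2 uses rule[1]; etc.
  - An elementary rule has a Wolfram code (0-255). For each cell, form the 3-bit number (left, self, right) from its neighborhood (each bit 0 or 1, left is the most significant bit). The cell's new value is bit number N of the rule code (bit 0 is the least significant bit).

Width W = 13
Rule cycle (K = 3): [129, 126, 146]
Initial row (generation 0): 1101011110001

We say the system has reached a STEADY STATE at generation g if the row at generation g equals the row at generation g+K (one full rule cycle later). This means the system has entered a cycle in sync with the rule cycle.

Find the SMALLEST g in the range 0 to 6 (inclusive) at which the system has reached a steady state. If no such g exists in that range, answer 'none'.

Gen 0: 1101011110001
Gen 1 (rule 129): 0000001100100
Gen 2 (rule 126): 0000011111110
Gen 3 (rule 146): 0000101111101
Gen 4 (rule 129): 1110000111000
Gen 5 (rule 126): 1011001101100
Gen 6 (rule 146): 0000110000010
Gen 7 (rule 129): 1110000111000
Gen 8 (rule 126): 1011001101100
Gen 9 (rule 146): 0000110000010

Answer: 4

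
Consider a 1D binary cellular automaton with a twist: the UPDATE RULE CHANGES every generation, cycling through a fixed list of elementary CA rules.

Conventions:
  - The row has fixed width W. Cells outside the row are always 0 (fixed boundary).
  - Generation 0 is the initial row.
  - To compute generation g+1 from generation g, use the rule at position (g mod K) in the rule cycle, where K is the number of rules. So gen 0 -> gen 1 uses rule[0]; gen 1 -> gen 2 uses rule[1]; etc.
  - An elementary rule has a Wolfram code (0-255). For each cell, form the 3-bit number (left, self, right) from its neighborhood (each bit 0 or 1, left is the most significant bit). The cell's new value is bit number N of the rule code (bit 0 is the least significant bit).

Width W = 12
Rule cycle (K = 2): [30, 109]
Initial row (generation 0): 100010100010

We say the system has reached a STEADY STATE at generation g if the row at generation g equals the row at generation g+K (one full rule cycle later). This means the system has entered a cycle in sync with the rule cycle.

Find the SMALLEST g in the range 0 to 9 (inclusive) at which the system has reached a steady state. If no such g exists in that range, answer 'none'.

Gen 0: 100010100010
Gen 1 (rule 30): 110110110111
Gen 2 (rule 109): 111111111101
Gen 3 (rule 30): 100000000001
Gen 4 (rule 109): 101111111101
Gen 5 (rule 30): 101000000001
Gen 6 (rule 109): 111011111101
Gen 7 (rule 30): 100010000001
Gen 8 (rule 109): 101010111101
Gen 9 (rule 30): 101010100001
Gen 10 (rule 109): 111111101101
Gen 11 (rule 30): 100000001001

Answer: none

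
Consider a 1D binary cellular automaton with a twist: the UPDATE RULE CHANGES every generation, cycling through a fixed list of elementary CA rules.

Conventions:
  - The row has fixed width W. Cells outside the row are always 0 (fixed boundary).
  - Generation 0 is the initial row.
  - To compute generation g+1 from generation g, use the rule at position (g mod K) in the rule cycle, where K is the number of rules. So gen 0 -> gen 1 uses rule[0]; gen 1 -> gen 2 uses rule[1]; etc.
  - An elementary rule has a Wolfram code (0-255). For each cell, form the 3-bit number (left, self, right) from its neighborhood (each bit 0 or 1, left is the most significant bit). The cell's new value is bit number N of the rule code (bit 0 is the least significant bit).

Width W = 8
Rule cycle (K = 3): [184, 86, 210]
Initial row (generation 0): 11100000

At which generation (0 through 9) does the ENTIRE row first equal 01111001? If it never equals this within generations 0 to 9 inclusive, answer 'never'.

Answer: 6

Derivation:
Gen 0: 11100000
Gen 1 (rule 184): 11010000
Gen 2 (rule 86): 01011000
Gen 3 (rule 210): 10001100
Gen 4 (rule 184): 01001010
Gen 5 (rule 86): 11111011
Gen 6 (rule 210): 01111001
Gen 7 (rule 184): 01110100
Gen 8 (rule 86): 10010110
Gen 9 (rule 210): 01100011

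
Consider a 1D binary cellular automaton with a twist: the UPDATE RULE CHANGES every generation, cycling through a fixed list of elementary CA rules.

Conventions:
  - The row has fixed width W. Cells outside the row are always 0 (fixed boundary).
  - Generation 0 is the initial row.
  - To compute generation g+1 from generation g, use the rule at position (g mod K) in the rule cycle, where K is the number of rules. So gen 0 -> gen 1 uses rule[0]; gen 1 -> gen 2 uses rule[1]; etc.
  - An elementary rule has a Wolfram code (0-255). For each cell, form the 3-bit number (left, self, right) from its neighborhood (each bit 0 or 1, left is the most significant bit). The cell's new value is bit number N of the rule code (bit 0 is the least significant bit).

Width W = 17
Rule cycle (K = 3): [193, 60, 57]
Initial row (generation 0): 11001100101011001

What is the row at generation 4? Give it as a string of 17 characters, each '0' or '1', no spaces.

Gen 0: 11001100101011001
Gen 1 (rule 193): 01000100000001000
Gen 2 (rule 60): 01100110000001100
Gen 3 (rule 57): 01010101111101011
Gen 4 (rule 193): 00000000111100001

Answer: 00000000111100001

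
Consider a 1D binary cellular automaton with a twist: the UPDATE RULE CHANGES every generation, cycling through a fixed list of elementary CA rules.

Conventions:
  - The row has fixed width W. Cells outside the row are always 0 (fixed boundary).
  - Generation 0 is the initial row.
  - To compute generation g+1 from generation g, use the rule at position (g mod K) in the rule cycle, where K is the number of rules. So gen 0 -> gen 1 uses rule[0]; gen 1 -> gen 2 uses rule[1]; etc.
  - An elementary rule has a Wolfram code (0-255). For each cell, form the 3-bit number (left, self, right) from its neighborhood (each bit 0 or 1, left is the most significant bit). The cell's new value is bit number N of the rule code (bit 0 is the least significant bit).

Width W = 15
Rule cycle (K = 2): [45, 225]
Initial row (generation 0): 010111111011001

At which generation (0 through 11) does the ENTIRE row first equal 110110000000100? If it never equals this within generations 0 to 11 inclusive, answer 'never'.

Answer: never

Derivation:
Gen 0: 010111111011001
Gen 1 (rule 45): 011100000110001
Gen 2 (rule 225): 001101110010100
Gen 3 (rule 45): 101011000011101
Gen 4 (rule 225): 010101011001110
Gen 5 (rule 45): 011111110001000
Gen 6 (rule 225): 001111110100011
Gen 7 (rule 45): 101000001101010
Gen 8 (rule 225): 010011100110100
Gen 9 (rule 45): 010010000101101
Gen 10 (rule 225): 000000110010110
Gen 11 (rule 45): 111110100011100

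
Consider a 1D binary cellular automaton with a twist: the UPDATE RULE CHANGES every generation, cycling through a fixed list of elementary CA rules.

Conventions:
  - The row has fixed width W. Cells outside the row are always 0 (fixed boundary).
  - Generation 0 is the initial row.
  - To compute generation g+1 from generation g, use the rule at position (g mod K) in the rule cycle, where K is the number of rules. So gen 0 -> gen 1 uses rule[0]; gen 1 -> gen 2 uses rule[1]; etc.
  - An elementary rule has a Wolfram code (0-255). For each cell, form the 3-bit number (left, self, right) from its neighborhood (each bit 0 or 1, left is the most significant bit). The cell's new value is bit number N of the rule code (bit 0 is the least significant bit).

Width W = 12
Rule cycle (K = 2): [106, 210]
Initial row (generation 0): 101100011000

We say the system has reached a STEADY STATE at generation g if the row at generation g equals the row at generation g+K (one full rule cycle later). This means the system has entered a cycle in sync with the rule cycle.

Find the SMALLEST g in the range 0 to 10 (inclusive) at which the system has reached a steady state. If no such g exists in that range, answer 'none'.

Answer: none

Derivation:
Gen 0: 101100011000
Gen 1 (rule 106): 011100111000
Gen 2 (rule 210): 101111011100
Gen 3 (rule 106): 011001110100
Gen 4 (rule 210): 101110110010
Gen 5 (rule 106): 011011110100
Gen 6 (rule 210): 101001110010
Gen 7 (rule 106): 010011010100
Gen 8 (rule 210): 101101000010
Gen 9 (rule 106): 011110000100
Gen 10 (rule 210): 101111001010
Gen 11 (rule 106): 011001010100
Gen 12 (rule 210): 101110000010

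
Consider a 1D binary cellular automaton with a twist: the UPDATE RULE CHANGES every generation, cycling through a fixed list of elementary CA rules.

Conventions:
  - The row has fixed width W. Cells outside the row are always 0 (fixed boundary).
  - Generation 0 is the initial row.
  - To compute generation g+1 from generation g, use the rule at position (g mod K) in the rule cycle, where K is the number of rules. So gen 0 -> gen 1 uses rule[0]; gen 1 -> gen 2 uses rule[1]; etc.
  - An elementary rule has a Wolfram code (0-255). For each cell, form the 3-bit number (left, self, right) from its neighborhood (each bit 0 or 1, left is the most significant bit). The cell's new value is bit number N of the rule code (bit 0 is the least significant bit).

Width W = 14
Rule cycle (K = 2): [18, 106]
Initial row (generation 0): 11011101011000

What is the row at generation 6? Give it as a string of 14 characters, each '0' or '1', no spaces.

Answer: 00000010001000

Derivation:
Gen 0: 11011101011000
Gen 1 (rule 18): 00000000000100
Gen 2 (rule 106): 00000000001000
Gen 3 (rule 18): 00000000010100
Gen 4 (rule 106): 00000000101000
Gen 5 (rule 18): 00000001000100
Gen 6 (rule 106): 00000010001000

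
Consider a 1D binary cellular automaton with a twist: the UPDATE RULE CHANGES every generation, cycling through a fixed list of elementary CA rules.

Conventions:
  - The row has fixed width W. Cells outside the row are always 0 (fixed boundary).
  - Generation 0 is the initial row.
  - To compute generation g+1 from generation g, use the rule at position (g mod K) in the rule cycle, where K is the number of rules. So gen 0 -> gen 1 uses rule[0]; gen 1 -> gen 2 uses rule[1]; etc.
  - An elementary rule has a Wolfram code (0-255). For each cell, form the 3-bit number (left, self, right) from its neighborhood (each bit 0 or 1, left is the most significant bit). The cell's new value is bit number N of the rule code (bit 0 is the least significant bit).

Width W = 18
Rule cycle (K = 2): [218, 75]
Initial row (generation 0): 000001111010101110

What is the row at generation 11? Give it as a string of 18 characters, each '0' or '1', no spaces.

Answer: 011010101100110111

Derivation:
Gen 0: 000001111010101110
Gen 1 (rule 218): 000011111000001111
Gen 2 (rule 75): 111110001011111001
Gen 3 (rule 218): 111111010011111110
Gen 4 (rule 75): 100001000110000010
Gen 5 (rule 218): 010010101111000101
Gen 6 (rule 75): 100100001001011000
Gen 7 (rule 218): 011010010110011100
Gen 8 (rule 75): 111000100110110101
Gen 9 (rule 218): 111101011110110000
Gen 10 (rule 75): 100100010010110111
Gen 11 (rule 218): 011010101100110111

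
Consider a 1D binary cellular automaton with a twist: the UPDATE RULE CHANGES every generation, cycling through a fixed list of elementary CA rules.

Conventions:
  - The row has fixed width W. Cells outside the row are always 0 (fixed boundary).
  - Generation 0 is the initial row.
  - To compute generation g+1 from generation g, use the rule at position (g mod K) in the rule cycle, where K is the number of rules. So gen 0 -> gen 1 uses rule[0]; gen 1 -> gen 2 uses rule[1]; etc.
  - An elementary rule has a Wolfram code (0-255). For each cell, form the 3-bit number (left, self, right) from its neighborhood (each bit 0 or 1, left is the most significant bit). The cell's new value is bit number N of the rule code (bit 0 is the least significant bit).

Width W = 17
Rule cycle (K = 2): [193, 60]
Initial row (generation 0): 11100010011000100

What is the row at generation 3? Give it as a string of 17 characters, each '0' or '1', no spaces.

Answer: 00001101100111000

Derivation:
Gen 0: 11100010011000100
Gen 1 (rule 193): 01101000001010001
Gen 2 (rule 60): 01011100001111001
Gen 3 (rule 193): 00001101100111000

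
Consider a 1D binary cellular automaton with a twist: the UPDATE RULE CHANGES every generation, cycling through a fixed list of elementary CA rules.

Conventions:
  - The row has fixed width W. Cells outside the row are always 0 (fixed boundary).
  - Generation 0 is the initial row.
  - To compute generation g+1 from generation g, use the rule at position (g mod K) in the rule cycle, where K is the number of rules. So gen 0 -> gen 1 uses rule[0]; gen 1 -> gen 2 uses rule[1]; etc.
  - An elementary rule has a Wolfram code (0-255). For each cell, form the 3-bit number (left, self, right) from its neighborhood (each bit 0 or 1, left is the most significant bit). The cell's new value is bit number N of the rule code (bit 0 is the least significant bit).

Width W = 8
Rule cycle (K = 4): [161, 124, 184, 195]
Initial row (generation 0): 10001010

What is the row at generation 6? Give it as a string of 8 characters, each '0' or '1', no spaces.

Answer: 00011001

Derivation:
Gen 0: 10001010
Gen 1 (rule 161): 00100100
Gen 2 (rule 124): 00110110
Gen 3 (rule 184): 00101101
Gen 4 (rule 195): 11000100
Gen 5 (rule 161): 00010001
Gen 6 (rule 124): 00011001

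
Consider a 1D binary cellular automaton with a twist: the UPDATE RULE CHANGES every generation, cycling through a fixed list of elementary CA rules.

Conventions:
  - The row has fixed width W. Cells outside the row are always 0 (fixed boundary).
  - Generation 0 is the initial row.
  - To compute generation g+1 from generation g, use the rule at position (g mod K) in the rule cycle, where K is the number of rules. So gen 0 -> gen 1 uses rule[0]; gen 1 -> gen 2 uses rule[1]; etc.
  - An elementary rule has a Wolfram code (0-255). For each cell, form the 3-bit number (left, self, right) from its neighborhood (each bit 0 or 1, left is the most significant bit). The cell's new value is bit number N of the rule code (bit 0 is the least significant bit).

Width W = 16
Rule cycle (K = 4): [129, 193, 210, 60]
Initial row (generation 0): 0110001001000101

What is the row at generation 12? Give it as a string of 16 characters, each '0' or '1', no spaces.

Gen 0: 0110001001000101
Gen 1 (rule 129): 0000100000010000
Gen 2 (rule 193): 1110001111000111
Gen 3 (rule 210): 0111010111101011
Gen 4 (rule 60): 0100111100011110
Gen 5 (rule 129): 0000011001001100
Gen 6 (rule 193): 1111001000000101
Gen 7 (rule 210): 0111110100001000
Gen 8 (rule 60): 0100001110001100
Gen 9 (rule 129): 0001100100100001
Gen 10 (rule 193): 1100100000001100
Gen 11 (rule 210): 0111010000010110
Gen 12 (rule 60): 0100111000011101

Answer: 0100111000011101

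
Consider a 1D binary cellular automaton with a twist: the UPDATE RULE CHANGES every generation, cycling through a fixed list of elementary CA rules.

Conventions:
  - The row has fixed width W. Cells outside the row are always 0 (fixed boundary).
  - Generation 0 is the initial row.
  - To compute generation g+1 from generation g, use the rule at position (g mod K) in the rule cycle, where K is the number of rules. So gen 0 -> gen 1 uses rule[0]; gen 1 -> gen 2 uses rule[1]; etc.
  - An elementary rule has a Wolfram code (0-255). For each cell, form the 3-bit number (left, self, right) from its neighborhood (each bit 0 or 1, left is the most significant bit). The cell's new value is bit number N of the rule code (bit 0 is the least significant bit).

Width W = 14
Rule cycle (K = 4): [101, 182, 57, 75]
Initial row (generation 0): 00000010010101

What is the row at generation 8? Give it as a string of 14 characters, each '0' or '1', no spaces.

Answer: 00001001000000

Derivation:
Gen 0: 00000010010101
Gen 1 (rule 101): 11111010011111
Gen 2 (rule 182): 01110111101110
Gen 3 (rule 57): 01001100011001
Gen 4 (rule 75): 10011101111010
Gen 5 (rule 101): 10000110001110
Gen 6 (rule 182): 11001001010101
Gen 7 (rule 57): 10100100101010
Gen 8 (rule 75): 00001001000000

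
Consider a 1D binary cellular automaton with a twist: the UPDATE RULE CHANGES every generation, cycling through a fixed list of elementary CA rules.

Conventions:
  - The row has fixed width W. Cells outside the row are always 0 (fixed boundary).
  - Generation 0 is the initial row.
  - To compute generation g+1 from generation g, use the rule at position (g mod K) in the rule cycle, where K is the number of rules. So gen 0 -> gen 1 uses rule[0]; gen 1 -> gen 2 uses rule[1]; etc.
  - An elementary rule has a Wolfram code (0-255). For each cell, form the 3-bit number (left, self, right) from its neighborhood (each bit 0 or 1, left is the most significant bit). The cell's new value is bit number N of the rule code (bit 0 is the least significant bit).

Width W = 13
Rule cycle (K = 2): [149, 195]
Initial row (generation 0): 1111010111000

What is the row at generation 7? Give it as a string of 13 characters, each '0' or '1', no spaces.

Gen 0: 1111010111000
Gen 1 (rule 149): 0110010010111
Gen 2 (rule 195): 1010100100011
Gen 3 (rule 149): 1010110111000
Gen 4 (rule 195): 0000010011011
Gen 5 (rule 149): 1111011000000
Gen 6 (rule 195): 0111001011111
Gen 7 (rule 149): 0010101001110

Answer: 0010101001110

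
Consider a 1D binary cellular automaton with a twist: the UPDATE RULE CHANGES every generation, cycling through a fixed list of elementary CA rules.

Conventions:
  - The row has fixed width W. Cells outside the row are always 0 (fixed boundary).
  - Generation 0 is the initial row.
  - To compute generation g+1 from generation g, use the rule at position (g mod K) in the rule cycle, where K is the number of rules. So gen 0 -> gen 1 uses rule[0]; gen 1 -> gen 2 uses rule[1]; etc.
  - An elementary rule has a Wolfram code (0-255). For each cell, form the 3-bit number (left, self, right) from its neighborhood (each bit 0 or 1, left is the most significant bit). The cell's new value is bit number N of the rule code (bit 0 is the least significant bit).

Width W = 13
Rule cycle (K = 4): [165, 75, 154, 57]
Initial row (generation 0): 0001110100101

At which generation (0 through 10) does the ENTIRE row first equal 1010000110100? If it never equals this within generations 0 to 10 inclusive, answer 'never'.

Answer: never

Derivation:
Gen 0: 0001110100101
Gen 1 (rule 165): 1100101100111
Gen 2 (rule 75): 1101001101101
Gen 3 (rule 154): 1000111001000
Gen 4 (rule 57): 0110100100111
Gen 5 (rule 165): 0001100100010
Gen 6 (rule 75): 1111101001100
Gen 7 (rule 154): 1111000111010
Gen 8 (rule 57): 1000110100101
Gen 9 (rule 165): 1010001100111
Gen 10 (rule 75): 0000111101101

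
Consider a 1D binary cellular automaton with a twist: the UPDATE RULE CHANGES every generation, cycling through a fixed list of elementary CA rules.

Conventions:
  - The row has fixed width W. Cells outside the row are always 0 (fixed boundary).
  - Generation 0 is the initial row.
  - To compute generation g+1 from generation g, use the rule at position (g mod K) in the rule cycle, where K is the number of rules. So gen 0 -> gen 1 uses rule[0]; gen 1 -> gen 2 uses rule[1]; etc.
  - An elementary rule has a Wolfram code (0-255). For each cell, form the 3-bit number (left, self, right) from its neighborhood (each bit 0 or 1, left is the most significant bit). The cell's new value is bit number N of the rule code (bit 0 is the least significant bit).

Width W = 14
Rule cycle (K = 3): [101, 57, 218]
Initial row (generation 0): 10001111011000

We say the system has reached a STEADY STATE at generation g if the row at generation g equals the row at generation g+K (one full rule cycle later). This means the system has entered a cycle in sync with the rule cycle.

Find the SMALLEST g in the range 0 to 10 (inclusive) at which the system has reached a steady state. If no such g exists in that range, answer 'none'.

Answer: 6

Derivation:
Gen 0: 10001111011000
Gen 1 (rule 101): 10100001101011
Gen 2 (rule 57): 01011101010110
Gen 3 (rule 218): 10011100000111
Gen 4 (rule 101): 10000101110001
Gen 5 (rule 57): 01110011001100
Gen 6 (rule 218): 11111111111110
Gen 7 (rule 101): 00000000000010
Gen 8 (rule 57): 11111111111001
Gen 9 (rule 218): 11111111111110
Gen 10 (rule 101): 00000000000010
Gen 11 (rule 57): 11111111111001
Gen 12 (rule 218): 11111111111110
Gen 13 (rule 101): 00000000000010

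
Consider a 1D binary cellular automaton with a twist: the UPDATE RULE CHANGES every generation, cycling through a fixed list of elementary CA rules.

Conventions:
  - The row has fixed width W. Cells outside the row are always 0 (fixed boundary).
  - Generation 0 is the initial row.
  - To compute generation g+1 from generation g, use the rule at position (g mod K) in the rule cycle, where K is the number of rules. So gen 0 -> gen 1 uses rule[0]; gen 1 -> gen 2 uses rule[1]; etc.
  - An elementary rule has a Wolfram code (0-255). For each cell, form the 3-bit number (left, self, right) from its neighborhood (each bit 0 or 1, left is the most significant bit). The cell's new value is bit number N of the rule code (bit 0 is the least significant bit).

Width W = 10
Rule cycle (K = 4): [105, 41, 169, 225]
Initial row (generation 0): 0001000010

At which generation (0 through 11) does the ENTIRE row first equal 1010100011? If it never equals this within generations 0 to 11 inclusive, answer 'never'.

Gen 0: 0001000010
Gen 1 (rule 105): 1100011000
Gen 2 (rule 41): 1001010011
Gen 3 (rule 169): 0000100010
Gen 4 (rule 225): 1110001000
Gen 5 (rule 105): 1010100011
Gen 6 (rule 41): 0101001010
Gen 7 (rule 169): 0010000100
Gen 8 (rule 225): 1000110001
Gen 9 (rule 105): 0010110100
Gen 10 (rule 41): 1001101001
Gen 11 (rule 169): 0001010000

Answer: 5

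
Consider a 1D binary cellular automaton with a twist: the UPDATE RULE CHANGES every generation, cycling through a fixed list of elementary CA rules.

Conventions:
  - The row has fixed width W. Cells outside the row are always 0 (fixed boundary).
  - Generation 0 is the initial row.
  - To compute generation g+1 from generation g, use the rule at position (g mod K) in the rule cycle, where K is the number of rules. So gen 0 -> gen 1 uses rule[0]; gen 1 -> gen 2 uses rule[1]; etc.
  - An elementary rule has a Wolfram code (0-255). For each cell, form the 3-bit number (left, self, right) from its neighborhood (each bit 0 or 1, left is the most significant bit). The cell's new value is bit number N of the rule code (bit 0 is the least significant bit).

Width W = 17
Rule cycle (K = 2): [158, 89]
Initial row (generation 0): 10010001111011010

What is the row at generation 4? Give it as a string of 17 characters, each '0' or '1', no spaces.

Answer: 11011010010101001

Derivation:
Gen 0: 10010001111011010
Gen 1 (rule 158): 11111011110010011
Gen 2 (rule 89): 10001010011001011
Gen 3 (rule 158): 11011011110111010
Gen 4 (rule 89): 11011010010101001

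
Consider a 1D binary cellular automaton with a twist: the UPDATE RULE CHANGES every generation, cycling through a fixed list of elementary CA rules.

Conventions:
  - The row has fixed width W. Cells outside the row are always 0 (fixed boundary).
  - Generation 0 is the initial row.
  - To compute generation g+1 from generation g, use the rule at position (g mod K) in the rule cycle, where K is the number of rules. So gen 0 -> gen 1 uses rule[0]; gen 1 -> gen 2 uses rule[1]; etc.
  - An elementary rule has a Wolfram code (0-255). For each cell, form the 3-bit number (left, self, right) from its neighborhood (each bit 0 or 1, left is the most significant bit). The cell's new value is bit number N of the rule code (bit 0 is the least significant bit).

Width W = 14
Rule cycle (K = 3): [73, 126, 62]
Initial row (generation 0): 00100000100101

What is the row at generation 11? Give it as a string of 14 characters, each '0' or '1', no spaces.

Gen 0: 00100000100101
Gen 1 (rule 73): 10001110000000
Gen 2 (rule 126): 11011011000000
Gen 3 (rule 62): 10110110100000
Gen 4 (rule 73): 00110110001111
Gen 5 (rule 126): 01111111011001
Gen 6 (rule 62): 11000000110111
Gen 7 (rule 73): 11011110110101
Gen 8 (rule 126): 11110011111111
Gen 9 (rule 62): 10001110000000
Gen 10 (rule 73): 00101010111111
Gen 11 (rule 126): 01111111100001

Answer: 01111111100001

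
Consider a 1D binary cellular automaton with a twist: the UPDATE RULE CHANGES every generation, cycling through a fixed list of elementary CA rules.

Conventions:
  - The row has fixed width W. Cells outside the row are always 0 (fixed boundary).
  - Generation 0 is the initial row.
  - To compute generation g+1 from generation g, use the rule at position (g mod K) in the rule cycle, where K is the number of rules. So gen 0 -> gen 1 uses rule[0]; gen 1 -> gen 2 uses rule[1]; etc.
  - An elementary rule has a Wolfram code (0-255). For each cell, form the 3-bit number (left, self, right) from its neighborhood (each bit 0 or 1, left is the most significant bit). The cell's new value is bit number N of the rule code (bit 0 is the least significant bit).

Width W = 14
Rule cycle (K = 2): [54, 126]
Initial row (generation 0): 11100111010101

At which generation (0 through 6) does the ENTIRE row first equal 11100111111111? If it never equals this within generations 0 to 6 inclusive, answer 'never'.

Gen 0: 11100111010101
Gen 1 (rule 54): 00011000111111
Gen 2 (rule 126): 00111101100001
Gen 3 (rule 54): 01000010010011
Gen 4 (rule 126): 11100111111111
Gen 5 (rule 54): 00011000000000
Gen 6 (rule 126): 00111100000000

Answer: 4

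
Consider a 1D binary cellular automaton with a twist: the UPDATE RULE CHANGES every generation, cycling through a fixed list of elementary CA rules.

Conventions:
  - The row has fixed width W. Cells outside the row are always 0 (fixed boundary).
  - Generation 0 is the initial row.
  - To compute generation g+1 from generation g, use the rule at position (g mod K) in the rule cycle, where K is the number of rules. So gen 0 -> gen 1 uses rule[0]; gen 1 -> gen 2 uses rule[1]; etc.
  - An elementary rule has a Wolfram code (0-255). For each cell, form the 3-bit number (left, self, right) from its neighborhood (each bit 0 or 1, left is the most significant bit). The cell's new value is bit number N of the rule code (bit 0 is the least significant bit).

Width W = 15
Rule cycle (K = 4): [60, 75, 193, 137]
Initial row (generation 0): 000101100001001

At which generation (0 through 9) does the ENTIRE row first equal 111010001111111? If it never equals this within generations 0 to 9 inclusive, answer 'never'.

Gen 0: 000101100001001
Gen 1 (rule 60): 000111010001101
Gen 2 (rule 75): 111101000111100
Gen 3 (rule 193): 011100010011101
Gen 4 (rule 137): 011001000011000
Gen 5 (rule 60): 010101100010100
Gen 6 (rule 75): 100001101100001
Gen 7 (rule 193): 001100100101100
Gen 8 (rule 137): 101000000001001
Gen 9 (rule 60): 111100000001101

Answer: never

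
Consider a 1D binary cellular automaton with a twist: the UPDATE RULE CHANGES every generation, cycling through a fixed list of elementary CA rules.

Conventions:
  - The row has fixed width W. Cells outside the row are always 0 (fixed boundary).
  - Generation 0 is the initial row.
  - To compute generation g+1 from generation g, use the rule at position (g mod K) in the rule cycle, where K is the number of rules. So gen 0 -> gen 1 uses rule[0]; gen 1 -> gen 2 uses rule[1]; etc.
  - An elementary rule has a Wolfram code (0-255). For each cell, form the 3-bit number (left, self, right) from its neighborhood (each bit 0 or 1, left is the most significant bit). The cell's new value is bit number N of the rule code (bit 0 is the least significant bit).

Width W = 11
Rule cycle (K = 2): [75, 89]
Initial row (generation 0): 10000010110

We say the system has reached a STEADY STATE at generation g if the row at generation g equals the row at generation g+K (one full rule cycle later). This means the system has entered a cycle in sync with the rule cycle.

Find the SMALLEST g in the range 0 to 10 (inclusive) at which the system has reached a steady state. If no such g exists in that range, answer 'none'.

Answer: none

Derivation:
Gen 0: 10000010110
Gen 1 (rule 75): 00111100110
Gen 2 (rule 89): 10100110111
Gen 3 (rule 75): 00001110101
Gen 4 (rule 89): 11101010000
Gen 5 (rule 75): 10100000111
Gen 6 (rule 89): 00011110101
Gen 7 (rule 75): 11110010000
Gen 8 (rule 89): 10011001111
Gen 9 (rule 75): 00111011001
Gen 10 (rule 89): 10101011100
Gen 11 (rule 75): 00000010101
Gen 12 (rule 89): 11111000000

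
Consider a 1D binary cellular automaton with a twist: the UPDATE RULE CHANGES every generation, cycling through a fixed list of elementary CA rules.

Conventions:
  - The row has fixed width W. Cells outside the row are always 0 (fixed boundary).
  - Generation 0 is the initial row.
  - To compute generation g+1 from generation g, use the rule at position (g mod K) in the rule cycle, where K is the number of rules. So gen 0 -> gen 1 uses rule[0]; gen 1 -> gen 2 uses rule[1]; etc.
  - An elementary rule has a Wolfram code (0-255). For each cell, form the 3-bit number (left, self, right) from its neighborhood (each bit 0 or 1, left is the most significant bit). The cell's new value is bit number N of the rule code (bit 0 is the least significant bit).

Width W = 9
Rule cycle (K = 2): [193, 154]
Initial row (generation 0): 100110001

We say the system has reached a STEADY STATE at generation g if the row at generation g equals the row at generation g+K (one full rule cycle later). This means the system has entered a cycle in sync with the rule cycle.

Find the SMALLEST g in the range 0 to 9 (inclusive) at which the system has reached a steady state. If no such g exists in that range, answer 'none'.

Gen 0: 100110001
Gen 1 (rule 193): 000010100
Gen 2 (rule 154): 000100010
Gen 3 (rule 193): 110001000
Gen 4 (rule 154): 101010100
Gen 5 (rule 193): 000000001
Gen 6 (rule 154): 000000010
Gen 7 (rule 193): 111111000
Gen 8 (rule 154): 111110100
Gen 9 (rule 193): 011110001
Gen 10 (rule 154): 111101010
Gen 11 (rule 193): 011100000

Answer: none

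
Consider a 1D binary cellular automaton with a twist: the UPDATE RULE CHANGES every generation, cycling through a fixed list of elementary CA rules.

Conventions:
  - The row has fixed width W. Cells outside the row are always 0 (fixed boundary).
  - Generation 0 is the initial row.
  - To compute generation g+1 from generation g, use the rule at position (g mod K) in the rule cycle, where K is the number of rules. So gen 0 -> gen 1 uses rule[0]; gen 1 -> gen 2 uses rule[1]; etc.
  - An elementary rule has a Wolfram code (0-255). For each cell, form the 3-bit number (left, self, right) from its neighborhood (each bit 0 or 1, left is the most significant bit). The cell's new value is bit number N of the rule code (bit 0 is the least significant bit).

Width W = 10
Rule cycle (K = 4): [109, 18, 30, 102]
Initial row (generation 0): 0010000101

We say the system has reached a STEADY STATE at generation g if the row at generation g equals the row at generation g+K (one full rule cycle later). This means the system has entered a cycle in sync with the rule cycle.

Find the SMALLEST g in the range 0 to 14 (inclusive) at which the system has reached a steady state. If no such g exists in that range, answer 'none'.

Gen 0: 0010000101
Gen 1 (rule 109): 1010110111
Gen 2 (rule 18): 0000000000
Gen 3 (rule 30): 0000000000
Gen 4 (rule 102): 0000000000
Gen 5 (rule 109): 1111111111
Gen 6 (rule 18): 0000000000
Gen 7 (rule 30): 0000000000
Gen 8 (rule 102): 0000000000
Gen 9 (rule 109): 1111111111
Gen 10 (rule 18): 0000000000
Gen 11 (rule 30): 0000000000
Gen 12 (rule 102): 0000000000
Gen 13 (rule 109): 1111111111
Gen 14 (rule 18): 0000000000
Gen 15 (rule 30): 0000000000
Gen 16 (rule 102): 0000000000
Gen 17 (rule 109): 1111111111
Gen 18 (rule 18): 0000000000

Answer: 2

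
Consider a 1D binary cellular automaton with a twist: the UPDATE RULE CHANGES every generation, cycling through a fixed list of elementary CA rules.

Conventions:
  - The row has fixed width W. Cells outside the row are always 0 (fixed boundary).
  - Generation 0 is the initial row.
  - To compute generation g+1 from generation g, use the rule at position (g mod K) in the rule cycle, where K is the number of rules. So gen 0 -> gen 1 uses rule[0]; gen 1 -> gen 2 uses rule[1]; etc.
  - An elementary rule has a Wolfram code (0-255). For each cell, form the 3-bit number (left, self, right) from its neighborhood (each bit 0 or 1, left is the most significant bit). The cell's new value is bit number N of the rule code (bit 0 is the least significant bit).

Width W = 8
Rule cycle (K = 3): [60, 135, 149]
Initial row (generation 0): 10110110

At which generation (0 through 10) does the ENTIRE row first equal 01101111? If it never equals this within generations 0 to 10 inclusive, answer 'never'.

Gen 0: 10110110
Gen 1 (rule 60): 11101101
Gen 2 (rule 135): 01000001
Gen 3 (rule 149): 01111101
Gen 4 (rule 60): 01000011
Gen 5 (rule 135): 11011100
Gen 6 (rule 149): 00001011
Gen 7 (rule 60): 00001110
Gen 8 (rule 135): 11110100
Gen 9 (rule 149): 01100111
Gen 10 (rule 60): 01010100

Answer: never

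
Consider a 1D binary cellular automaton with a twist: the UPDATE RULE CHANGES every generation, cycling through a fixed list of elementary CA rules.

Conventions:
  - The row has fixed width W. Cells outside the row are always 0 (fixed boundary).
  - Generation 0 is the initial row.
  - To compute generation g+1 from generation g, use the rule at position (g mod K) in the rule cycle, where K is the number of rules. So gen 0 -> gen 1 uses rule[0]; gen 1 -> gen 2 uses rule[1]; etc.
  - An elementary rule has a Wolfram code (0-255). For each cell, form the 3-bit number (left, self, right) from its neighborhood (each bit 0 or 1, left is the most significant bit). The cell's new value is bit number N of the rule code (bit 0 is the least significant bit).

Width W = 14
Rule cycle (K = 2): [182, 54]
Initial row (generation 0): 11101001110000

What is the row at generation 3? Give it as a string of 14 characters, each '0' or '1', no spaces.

Answer: 01010010111010

Derivation:
Gen 0: 11101001110000
Gen 1 (rule 182): 01011110101000
Gen 2 (rule 54): 11100001111100
Gen 3 (rule 182): 01010010111010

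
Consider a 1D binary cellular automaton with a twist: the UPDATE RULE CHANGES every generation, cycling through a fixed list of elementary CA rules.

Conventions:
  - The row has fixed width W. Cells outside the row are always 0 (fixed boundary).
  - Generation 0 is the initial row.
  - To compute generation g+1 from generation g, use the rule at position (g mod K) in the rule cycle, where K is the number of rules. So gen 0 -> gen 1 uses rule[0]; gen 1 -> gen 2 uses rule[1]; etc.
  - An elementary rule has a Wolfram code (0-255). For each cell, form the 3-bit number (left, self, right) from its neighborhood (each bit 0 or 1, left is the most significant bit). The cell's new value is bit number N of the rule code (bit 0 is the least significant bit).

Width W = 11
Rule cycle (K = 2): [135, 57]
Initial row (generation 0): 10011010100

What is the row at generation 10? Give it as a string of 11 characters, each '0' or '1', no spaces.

Gen 0: 10011010100
Gen 1 (rule 135): 10100010101
Gen 2 (rule 57): 01011001010
Gen 3 (rule 135): 11000011010
Gen 4 (rule 57): 10111010101
Gen 5 (rule 135): 10010010101
Gen 6 (rule 57): 01001001010
Gen 7 (rule 135): 11011011010
Gen 8 (rule 57): 10110110101
Gen 9 (rule 135): 10000000101
Gen 10 (rule 57): 01111110010

Answer: 01111110010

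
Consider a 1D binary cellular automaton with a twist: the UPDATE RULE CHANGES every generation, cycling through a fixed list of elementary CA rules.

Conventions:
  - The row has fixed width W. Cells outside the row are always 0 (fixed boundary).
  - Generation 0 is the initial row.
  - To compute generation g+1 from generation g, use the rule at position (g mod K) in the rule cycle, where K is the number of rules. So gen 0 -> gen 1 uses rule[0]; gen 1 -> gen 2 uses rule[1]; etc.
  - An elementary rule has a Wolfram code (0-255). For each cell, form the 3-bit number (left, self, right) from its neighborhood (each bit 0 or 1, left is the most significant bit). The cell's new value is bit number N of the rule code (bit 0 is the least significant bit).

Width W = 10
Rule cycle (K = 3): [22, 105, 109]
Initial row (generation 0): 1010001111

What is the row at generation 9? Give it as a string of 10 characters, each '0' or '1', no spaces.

Gen 0: 1010001111
Gen 1 (rule 22): 1011010000
Gen 2 (rule 105): 0111100111
Gen 3 (rule 109): 0100100101
Gen 4 (rule 22): 1111111101
Gen 5 (rule 105): 1000000110
Gen 6 (rule 109): 1011110110
Gen 7 (rule 22): 1000000001
Gen 8 (rule 105): 0011111100
Gen 9 (rule 109): 1010000101

Answer: 1010000101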